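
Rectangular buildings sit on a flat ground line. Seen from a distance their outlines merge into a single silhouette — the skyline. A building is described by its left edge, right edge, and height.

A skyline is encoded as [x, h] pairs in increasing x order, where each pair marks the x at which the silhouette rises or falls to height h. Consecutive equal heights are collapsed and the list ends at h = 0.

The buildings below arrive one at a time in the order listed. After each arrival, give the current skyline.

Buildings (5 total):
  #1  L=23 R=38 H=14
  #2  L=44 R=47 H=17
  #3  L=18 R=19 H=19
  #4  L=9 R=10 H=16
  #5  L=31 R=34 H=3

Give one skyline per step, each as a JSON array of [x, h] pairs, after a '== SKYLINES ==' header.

== SKYLINES ==
[[23,14],[38,0]]
[[23,14],[38,0],[44,17],[47,0]]
[[18,19],[19,0],[23,14],[38,0],[44,17],[47,0]]
[[9,16],[10,0],[18,19],[19,0],[23,14],[38,0],[44,17],[47,0]]
[[9,16],[10,0],[18,19],[19,0],[23,14],[38,0],[44,17],[47,0]]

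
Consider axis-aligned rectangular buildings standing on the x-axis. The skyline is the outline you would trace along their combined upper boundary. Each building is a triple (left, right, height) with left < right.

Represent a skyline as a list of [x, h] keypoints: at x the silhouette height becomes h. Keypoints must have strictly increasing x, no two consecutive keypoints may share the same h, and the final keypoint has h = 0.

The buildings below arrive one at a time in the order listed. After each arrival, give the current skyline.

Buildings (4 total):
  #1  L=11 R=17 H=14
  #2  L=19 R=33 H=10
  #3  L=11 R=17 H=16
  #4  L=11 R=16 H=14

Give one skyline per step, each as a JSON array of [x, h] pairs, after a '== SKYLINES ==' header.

== SKYLINES ==
[[11,14],[17,0]]
[[11,14],[17,0],[19,10],[33,0]]
[[11,16],[17,0],[19,10],[33,0]]
[[11,16],[17,0],[19,10],[33,0]]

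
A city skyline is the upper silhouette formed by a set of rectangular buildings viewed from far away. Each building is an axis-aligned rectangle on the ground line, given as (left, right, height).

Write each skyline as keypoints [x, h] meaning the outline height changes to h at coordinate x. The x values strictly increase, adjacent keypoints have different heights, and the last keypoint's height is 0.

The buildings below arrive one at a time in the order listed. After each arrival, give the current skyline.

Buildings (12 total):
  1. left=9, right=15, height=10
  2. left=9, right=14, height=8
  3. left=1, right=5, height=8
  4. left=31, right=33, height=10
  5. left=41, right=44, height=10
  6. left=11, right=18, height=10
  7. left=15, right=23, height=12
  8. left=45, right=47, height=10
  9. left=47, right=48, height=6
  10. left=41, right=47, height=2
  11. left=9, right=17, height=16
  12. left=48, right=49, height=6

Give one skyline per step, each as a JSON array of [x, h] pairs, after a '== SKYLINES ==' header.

== SKYLINES ==
[[9,10],[15,0]]
[[9,10],[15,0]]
[[1,8],[5,0],[9,10],[15,0]]
[[1,8],[5,0],[9,10],[15,0],[31,10],[33,0]]
[[1,8],[5,0],[9,10],[15,0],[31,10],[33,0],[41,10],[44,0]]
[[1,8],[5,0],[9,10],[18,0],[31,10],[33,0],[41,10],[44,0]]
[[1,8],[5,0],[9,10],[15,12],[23,0],[31,10],[33,0],[41,10],[44,0]]
[[1,8],[5,0],[9,10],[15,12],[23,0],[31,10],[33,0],[41,10],[44,0],[45,10],[47,0]]
[[1,8],[5,0],[9,10],[15,12],[23,0],[31,10],[33,0],[41,10],[44,0],[45,10],[47,6],[48,0]]
[[1,8],[5,0],[9,10],[15,12],[23,0],[31,10],[33,0],[41,10],[44,2],[45,10],[47,6],[48,0]]
[[1,8],[5,0],[9,16],[17,12],[23,0],[31,10],[33,0],[41,10],[44,2],[45,10],[47,6],[48,0]]
[[1,8],[5,0],[9,16],[17,12],[23,0],[31,10],[33,0],[41,10],[44,2],[45,10],[47,6],[49,0]]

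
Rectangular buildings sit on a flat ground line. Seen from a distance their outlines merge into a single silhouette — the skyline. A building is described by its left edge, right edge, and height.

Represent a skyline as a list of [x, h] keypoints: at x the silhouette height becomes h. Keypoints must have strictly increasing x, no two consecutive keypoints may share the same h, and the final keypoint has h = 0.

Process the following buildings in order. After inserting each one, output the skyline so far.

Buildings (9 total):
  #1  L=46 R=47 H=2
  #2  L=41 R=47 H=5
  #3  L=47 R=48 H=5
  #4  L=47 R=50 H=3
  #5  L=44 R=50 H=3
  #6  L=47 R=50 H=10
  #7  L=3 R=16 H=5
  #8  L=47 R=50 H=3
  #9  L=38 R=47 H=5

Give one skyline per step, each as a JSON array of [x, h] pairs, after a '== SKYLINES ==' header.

== SKYLINES ==
[[46,2],[47,0]]
[[41,5],[47,0]]
[[41,5],[48,0]]
[[41,5],[48,3],[50,0]]
[[41,5],[48,3],[50,0]]
[[41,5],[47,10],[50,0]]
[[3,5],[16,0],[41,5],[47,10],[50,0]]
[[3,5],[16,0],[41,5],[47,10],[50,0]]
[[3,5],[16,0],[38,5],[47,10],[50,0]]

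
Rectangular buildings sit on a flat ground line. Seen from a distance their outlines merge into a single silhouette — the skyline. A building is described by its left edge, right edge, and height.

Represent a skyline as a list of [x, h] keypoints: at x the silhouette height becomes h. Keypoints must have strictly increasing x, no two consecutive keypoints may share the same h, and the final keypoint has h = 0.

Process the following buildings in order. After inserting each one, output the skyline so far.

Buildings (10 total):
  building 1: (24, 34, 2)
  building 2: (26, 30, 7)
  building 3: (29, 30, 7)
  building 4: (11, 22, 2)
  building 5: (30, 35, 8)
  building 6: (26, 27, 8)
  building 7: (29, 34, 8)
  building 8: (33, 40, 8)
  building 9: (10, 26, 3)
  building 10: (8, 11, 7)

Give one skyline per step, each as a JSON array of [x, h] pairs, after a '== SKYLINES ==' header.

== SKYLINES ==
[[24,2],[34,0]]
[[24,2],[26,7],[30,2],[34,0]]
[[24,2],[26,7],[30,2],[34,0]]
[[11,2],[22,0],[24,2],[26,7],[30,2],[34,0]]
[[11,2],[22,0],[24,2],[26,7],[30,8],[35,0]]
[[11,2],[22,0],[24,2],[26,8],[27,7],[30,8],[35,0]]
[[11,2],[22,0],[24,2],[26,8],[27,7],[29,8],[35,0]]
[[11,2],[22,0],[24,2],[26,8],[27,7],[29,8],[40,0]]
[[10,3],[26,8],[27,7],[29,8],[40,0]]
[[8,7],[11,3],[26,8],[27,7],[29,8],[40,0]]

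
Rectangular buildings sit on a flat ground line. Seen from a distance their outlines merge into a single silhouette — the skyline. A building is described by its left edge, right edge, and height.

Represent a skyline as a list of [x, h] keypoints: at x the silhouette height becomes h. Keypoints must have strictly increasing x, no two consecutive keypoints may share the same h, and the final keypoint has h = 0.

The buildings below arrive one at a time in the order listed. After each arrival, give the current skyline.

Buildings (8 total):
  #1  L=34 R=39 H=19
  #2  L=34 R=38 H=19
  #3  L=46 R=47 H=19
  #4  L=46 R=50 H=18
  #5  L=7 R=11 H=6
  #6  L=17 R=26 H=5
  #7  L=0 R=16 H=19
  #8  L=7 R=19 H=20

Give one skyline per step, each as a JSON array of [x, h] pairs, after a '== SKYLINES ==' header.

== SKYLINES ==
[[34,19],[39,0]]
[[34,19],[39,0]]
[[34,19],[39,0],[46,19],[47,0]]
[[34,19],[39,0],[46,19],[47,18],[50,0]]
[[7,6],[11,0],[34,19],[39,0],[46,19],[47,18],[50,0]]
[[7,6],[11,0],[17,5],[26,0],[34,19],[39,0],[46,19],[47,18],[50,0]]
[[0,19],[16,0],[17,5],[26,0],[34,19],[39,0],[46,19],[47,18],[50,0]]
[[0,19],[7,20],[19,5],[26,0],[34,19],[39,0],[46,19],[47,18],[50,0]]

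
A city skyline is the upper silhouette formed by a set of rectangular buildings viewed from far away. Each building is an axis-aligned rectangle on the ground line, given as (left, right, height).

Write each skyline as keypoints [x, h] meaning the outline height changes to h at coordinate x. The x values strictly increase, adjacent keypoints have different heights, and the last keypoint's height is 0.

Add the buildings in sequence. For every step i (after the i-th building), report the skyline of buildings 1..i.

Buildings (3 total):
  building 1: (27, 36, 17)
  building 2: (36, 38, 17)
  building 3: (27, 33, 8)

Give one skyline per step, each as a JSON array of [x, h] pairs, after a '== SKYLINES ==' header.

== SKYLINES ==
[[27,17],[36,0]]
[[27,17],[38,0]]
[[27,17],[38,0]]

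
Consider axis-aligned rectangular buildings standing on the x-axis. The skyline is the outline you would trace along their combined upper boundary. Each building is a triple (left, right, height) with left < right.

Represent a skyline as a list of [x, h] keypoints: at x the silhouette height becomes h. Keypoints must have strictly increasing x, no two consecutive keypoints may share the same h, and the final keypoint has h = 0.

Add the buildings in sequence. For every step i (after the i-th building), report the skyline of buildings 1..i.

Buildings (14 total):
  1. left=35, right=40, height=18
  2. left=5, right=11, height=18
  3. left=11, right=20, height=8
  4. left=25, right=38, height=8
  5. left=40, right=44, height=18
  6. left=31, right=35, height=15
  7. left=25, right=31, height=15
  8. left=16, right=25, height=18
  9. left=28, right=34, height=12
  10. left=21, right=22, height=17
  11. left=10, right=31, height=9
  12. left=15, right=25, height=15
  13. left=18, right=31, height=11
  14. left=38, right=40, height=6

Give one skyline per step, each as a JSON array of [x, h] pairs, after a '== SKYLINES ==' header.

== SKYLINES ==
[[35,18],[40,0]]
[[5,18],[11,0],[35,18],[40,0]]
[[5,18],[11,8],[20,0],[35,18],[40,0]]
[[5,18],[11,8],[20,0],[25,8],[35,18],[40,0]]
[[5,18],[11,8],[20,0],[25,8],[35,18],[44,0]]
[[5,18],[11,8],[20,0],[25,8],[31,15],[35,18],[44,0]]
[[5,18],[11,8],[20,0],[25,15],[35,18],[44,0]]
[[5,18],[11,8],[16,18],[25,15],[35,18],[44,0]]
[[5,18],[11,8],[16,18],[25,15],[35,18],[44,0]]
[[5,18],[11,8],[16,18],[25,15],[35,18],[44,0]]
[[5,18],[11,9],[16,18],[25,15],[35,18],[44,0]]
[[5,18],[11,9],[15,15],[16,18],[25,15],[35,18],[44,0]]
[[5,18],[11,9],[15,15],[16,18],[25,15],[35,18],[44,0]]
[[5,18],[11,9],[15,15],[16,18],[25,15],[35,18],[44,0]]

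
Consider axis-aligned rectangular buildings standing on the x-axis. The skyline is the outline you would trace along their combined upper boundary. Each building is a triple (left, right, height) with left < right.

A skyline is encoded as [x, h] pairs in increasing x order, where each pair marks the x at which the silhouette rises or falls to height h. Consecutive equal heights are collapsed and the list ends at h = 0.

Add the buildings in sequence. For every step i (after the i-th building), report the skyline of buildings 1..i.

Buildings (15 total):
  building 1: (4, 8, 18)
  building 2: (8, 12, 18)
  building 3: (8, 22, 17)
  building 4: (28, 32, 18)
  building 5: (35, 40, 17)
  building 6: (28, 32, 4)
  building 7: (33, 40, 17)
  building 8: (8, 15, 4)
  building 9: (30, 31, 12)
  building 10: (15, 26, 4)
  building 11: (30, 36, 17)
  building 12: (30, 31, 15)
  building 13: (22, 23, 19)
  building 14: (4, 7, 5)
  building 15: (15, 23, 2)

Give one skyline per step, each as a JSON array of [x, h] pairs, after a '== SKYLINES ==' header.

== SKYLINES ==
[[4,18],[8,0]]
[[4,18],[12,0]]
[[4,18],[12,17],[22,0]]
[[4,18],[12,17],[22,0],[28,18],[32,0]]
[[4,18],[12,17],[22,0],[28,18],[32,0],[35,17],[40,0]]
[[4,18],[12,17],[22,0],[28,18],[32,0],[35,17],[40,0]]
[[4,18],[12,17],[22,0],[28,18],[32,0],[33,17],[40,0]]
[[4,18],[12,17],[22,0],[28,18],[32,0],[33,17],[40,0]]
[[4,18],[12,17],[22,0],[28,18],[32,0],[33,17],[40,0]]
[[4,18],[12,17],[22,4],[26,0],[28,18],[32,0],[33,17],[40,0]]
[[4,18],[12,17],[22,4],[26,0],[28,18],[32,17],[40,0]]
[[4,18],[12,17],[22,4],[26,0],[28,18],[32,17],[40,0]]
[[4,18],[12,17],[22,19],[23,4],[26,0],[28,18],[32,17],[40,0]]
[[4,18],[12,17],[22,19],[23,4],[26,0],[28,18],[32,17],[40,0]]
[[4,18],[12,17],[22,19],[23,4],[26,0],[28,18],[32,17],[40,0]]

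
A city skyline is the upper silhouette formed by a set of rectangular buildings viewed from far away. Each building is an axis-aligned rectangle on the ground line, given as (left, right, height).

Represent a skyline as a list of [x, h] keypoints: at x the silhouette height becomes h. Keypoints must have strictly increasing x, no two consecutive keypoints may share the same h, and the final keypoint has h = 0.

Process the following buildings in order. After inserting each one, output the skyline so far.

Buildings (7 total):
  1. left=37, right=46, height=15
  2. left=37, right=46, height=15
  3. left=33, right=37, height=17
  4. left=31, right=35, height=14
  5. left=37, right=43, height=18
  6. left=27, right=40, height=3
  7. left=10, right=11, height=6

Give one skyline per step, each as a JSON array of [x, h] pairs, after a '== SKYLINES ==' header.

== SKYLINES ==
[[37,15],[46,0]]
[[37,15],[46,0]]
[[33,17],[37,15],[46,0]]
[[31,14],[33,17],[37,15],[46,0]]
[[31,14],[33,17],[37,18],[43,15],[46,0]]
[[27,3],[31,14],[33,17],[37,18],[43,15],[46,0]]
[[10,6],[11,0],[27,3],[31,14],[33,17],[37,18],[43,15],[46,0]]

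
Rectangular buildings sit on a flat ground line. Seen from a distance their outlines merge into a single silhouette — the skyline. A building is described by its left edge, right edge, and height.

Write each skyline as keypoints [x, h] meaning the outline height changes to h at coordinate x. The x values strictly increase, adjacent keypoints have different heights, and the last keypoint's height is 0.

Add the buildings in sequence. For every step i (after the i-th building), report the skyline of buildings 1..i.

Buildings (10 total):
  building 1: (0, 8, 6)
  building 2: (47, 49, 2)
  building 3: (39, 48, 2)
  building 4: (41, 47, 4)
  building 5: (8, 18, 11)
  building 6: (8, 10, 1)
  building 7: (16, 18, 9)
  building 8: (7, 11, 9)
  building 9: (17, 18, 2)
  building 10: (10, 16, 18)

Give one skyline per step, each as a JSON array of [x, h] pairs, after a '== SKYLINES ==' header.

== SKYLINES ==
[[0,6],[8,0]]
[[0,6],[8,0],[47,2],[49,0]]
[[0,6],[8,0],[39,2],[49,0]]
[[0,6],[8,0],[39,2],[41,4],[47,2],[49,0]]
[[0,6],[8,11],[18,0],[39,2],[41,4],[47,2],[49,0]]
[[0,6],[8,11],[18,0],[39,2],[41,4],[47,2],[49,0]]
[[0,6],[8,11],[18,0],[39,2],[41,4],[47,2],[49,0]]
[[0,6],[7,9],[8,11],[18,0],[39,2],[41,4],[47,2],[49,0]]
[[0,6],[7,9],[8,11],[18,0],[39,2],[41,4],[47,2],[49,0]]
[[0,6],[7,9],[8,11],[10,18],[16,11],[18,0],[39,2],[41,4],[47,2],[49,0]]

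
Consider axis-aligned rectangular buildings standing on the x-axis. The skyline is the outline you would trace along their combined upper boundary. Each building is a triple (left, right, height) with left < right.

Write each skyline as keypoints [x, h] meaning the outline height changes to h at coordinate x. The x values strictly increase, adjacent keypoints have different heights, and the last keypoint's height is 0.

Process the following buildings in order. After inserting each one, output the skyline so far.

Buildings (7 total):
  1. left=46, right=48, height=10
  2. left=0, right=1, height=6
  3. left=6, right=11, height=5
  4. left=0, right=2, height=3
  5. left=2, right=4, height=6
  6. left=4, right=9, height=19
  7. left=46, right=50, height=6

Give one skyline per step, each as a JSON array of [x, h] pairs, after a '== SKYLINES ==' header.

== SKYLINES ==
[[46,10],[48,0]]
[[0,6],[1,0],[46,10],[48,0]]
[[0,6],[1,0],[6,5],[11,0],[46,10],[48,0]]
[[0,6],[1,3],[2,0],[6,5],[11,0],[46,10],[48,0]]
[[0,6],[1,3],[2,6],[4,0],[6,5],[11,0],[46,10],[48,0]]
[[0,6],[1,3],[2,6],[4,19],[9,5],[11,0],[46,10],[48,0]]
[[0,6],[1,3],[2,6],[4,19],[9,5],[11,0],[46,10],[48,6],[50,0]]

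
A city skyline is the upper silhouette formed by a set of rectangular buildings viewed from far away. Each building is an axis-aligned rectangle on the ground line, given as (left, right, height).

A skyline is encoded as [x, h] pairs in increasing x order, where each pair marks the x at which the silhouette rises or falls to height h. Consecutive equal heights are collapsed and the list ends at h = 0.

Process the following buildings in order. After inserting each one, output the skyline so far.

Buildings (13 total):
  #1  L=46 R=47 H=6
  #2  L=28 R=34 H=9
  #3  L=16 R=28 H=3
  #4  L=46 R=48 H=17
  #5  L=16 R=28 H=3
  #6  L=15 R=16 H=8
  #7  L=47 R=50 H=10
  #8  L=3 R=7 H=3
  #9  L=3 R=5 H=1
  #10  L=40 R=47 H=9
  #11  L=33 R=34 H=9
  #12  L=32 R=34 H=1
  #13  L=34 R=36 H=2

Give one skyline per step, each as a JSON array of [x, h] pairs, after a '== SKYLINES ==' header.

== SKYLINES ==
[[46,6],[47,0]]
[[28,9],[34,0],[46,6],[47,0]]
[[16,3],[28,9],[34,0],[46,6],[47,0]]
[[16,3],[28,9],[34,0],[46,17],[48,0]]
[[16,3],[28,9],[34,0],[46,17],[48,0]]
[[15,8],[16,3],[28,9],[34,0],[46,17],[48,0]]
[[15,8],[16,3],[28,9],[34,0],[46,17],[48,10],[50,0]]
[[3,3],[7,0],[15,8],[16,3],[28,9],[34,0],[46,17],[48,10],[50,0]]
[[3,3],[7,0],[15,8],[16,3],[28,9],[34,0],[46,17],[48,10],[50,0]]
[[3,3],[7,0],[15,8],[16,3],[28,9],[34,0],[40,9],[46,17],[48,10],[50,0]]
[[3,3],[7,0],[15,8],[16,3],[28,9],[34,0],[40,9],[46,17],[48,10],[50,0]]
[[3,3],[7,0],[15,8],[16,3],[28,9],[34,0],[40,9],[46,17],[48,10],[50,0]]
[[3,3],[7,0],[15,8],[16,3],[28,9],[34,2],[36,0],[40,9],[46,17],[48,10],[50,0]]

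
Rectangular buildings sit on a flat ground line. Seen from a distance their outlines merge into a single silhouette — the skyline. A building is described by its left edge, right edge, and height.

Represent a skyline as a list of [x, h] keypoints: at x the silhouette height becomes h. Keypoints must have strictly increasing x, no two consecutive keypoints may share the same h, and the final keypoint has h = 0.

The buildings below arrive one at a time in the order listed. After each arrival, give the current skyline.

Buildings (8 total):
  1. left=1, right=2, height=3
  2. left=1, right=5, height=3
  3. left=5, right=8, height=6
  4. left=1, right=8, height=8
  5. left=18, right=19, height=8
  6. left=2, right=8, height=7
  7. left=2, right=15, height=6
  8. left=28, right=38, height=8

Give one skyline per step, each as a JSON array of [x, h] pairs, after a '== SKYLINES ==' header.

== SKYLINES ==
[[1,3],[2,0]]
[[1,3],[5,0]]
[[1,3],[5,6],[8,0]]
[[1,8],[8,0]]
[[1,8],[8,0],[18,8],[19,0]]
[[1,8],[8,0],[18,8],[19,0]]
[[1,8],[8,6],[15,0],[18,8],[19,0]]
[[1,8],[8,6],[15,0],[18,8],[19,0],[28,8],[38,0]]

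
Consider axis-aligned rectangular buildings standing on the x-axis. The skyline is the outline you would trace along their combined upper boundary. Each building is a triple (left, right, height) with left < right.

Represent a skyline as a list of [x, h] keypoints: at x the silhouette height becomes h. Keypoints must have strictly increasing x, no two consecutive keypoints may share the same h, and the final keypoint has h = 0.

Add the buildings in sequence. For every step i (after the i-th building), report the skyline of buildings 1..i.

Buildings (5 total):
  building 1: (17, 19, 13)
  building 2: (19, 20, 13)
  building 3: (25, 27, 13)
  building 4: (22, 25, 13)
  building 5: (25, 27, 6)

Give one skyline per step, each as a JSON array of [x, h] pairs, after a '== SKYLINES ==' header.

== SKYLINES ==
[[17,13],[19,0]]
[[17,13],[20,0]]
[[17,13],[20,0],[25,13],[27,0]]
[[17,13],[20,0],[22,13],[27,0]]
[[17,13],[20,0],[22,13],[27,0]]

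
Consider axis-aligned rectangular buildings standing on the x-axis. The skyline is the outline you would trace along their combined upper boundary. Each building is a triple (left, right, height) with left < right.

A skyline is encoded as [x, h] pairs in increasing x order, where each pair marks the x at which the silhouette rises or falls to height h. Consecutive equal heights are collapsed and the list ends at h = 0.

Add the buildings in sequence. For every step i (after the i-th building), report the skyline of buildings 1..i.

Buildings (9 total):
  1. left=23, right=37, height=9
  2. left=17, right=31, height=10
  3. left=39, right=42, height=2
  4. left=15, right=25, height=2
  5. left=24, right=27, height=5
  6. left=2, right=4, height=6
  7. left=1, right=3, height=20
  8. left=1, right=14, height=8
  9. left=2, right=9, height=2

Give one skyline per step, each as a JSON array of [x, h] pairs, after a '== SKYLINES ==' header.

== SKYLINES ==
[[23,9],[37,0]]
[[17,10],[31,9],[37,0]]
[[17,10],[31,9],[37,0],[39,2],[42,0]]
[[15,2],[17,10],[31,9],[37,0],[39,2],[42,0]]
[[15,2],[17,10],[31,9],[37,0],[39,2],[42,0]]
[[2,6],[4,0],[15,2],[17,10],[31,9],[37,0],[39,2],[42,0]]
[[1,20],[3,6],[4,0],[15,2],[17,10],[31,9],[37,0],[39,2],[42,0]]
[[1,20],[3,8],[14,0],[15,2],[17,10],[31,9],[37,0],[39,2],[42,0]]
[[1,20],[3,8],[14,0],[15,2],[17,10],[31,9],[37,0],[39,2],[42,0]]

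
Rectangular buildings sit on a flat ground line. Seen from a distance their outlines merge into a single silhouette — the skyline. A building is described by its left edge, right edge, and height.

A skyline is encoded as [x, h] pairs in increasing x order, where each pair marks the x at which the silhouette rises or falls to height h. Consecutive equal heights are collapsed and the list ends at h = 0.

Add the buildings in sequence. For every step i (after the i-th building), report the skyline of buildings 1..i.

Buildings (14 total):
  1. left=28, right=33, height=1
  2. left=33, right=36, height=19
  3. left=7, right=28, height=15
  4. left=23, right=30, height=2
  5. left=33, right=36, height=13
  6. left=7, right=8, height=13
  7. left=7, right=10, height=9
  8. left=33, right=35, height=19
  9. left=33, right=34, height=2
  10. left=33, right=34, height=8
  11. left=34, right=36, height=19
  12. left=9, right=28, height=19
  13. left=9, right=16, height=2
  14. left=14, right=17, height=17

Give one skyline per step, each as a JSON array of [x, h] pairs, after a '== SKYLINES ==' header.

== SKYLINES ==
[[28,1],[33,0]]
[[28,1],[33,19],[36,0]]
[[7,15],[28,1],[33,19],[36,0]]
[[7,15],[28,2],[30,1],[33,19],[36,0]]
[[7,15],[28,2],[30,1],[33,19],[36,0]]
[[7,15],[28,2],[30,1],[33,19],[36,0]]
[[7,15],[28,2],[30,1],[33,19],[36,0]]
[[7,15],[28,2],[30,1],[33,19],[36,0]]
[[7,15],[28,2],[30,1],[33,19],[36,0]]
[[7,15],[28,2],[30,1],[33,19],[36,0]]
[[7,15],[28,2],[30,1],[33,19],[36,0]]
[[7,15],[9,19],[28,2],[30,1],[33,19],[36,0]]
[[7,15],[9,19],[28,2],[30,1],[33,19],[36,0]]
[[7,15],[9,19],[28,2],[30,1],[33,19],[36,0]]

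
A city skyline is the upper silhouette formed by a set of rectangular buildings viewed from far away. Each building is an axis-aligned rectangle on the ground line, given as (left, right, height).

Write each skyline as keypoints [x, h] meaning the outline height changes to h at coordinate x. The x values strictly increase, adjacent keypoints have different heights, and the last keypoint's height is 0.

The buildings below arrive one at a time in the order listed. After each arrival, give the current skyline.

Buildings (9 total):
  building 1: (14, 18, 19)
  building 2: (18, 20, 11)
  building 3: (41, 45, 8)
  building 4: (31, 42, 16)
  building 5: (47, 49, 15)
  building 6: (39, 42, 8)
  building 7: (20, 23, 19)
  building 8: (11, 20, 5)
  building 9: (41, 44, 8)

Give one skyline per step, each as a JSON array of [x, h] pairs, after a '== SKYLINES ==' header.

== SKYLINES ==
[[14,19],[18,0]]
[[14,19],[18,11],[20,0]]
[[14,19],[18,11],[20,0],[41,8],[45,0]]
[[14,19],[18,11],[20,0],[31,16],[42,8],[45,0]]
[[14,19],[18,11],[20,0],[31,16],[42,8],[45,0],[47,15],[49,0]]
[[14,19],[18,11],[20,0],[31,16],[42,8],[45,0],[47,15],[49,0]]
[[14,19],[18,11],[20,19],[23,0],[31,16],[42,8],[45,0],[47,15],[49,0]]
[[11,5],[14,19],[18,11],[20,19],[23,0],[31,16],[42,8],[45,0],[47,15],[49,0]]
[[11,5],[14,19],[18,11],[20,19],[23,0],[31,16],[42,8],[45,0],[47,15],[49,0]]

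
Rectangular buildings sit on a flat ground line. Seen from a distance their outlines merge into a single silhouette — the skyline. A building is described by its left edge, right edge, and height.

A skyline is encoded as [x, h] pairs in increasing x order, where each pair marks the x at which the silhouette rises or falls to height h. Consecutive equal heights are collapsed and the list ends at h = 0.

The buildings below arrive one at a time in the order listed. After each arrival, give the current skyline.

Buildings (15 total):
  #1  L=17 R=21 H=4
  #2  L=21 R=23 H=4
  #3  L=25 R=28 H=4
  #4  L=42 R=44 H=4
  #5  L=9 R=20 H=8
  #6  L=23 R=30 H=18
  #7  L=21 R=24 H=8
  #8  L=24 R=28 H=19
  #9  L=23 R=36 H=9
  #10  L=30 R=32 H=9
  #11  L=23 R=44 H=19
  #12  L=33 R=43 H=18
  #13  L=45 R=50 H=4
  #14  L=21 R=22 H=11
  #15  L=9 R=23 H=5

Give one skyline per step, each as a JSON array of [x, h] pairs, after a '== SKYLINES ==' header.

== SKYLINES ==
[[17,4],[21,0]]
[[17,4],[23,0]]
[[17,4],[23,0],[25,4],[28,0]]
[[17,4],[23,0],[25,4],[28,0],[42,4],[44,0]]
[[9,8],[20,4],[23,0],[25,4],[28,0],[42,4],[44,0]]
[[9,8],[20,4],[23,18],[30,0],[42,4],[44,0]]
[[9,8],[20,4],[21,8],[23,18],[30,0],[42,4],[44,0]]
[[9,8],[20,4],[21,8],[23,18],[24,19],[28,18],[30,0],[42,4],[44,0]]
[[9,8],[20,4],[21,8],[23,18],[24,19],[28,18],[30,9],[36,0],[42,4],[44,0]]
[[9,8],[20,4],[21,8],[23,18],[24,19],[28,18],[30,9],[36,0],[42,4],[44,0]]
[[9,8],[20,4],[21,8],[23,19],[44,0]]
[[9,8],[20,4],[21,8],[23,19],[44,0]]
[[9,8],[20,4],[21,8],[23,19],[44,0],[45,4],[50,0]]
[[9,8],[20,4],[21,11],[22,8],[23,19],[44,0],[45,4],[50,0]]
[[9,8],[20,5],[21,11],[22,8],[23,19],[44,0],[45,4],[50,0]]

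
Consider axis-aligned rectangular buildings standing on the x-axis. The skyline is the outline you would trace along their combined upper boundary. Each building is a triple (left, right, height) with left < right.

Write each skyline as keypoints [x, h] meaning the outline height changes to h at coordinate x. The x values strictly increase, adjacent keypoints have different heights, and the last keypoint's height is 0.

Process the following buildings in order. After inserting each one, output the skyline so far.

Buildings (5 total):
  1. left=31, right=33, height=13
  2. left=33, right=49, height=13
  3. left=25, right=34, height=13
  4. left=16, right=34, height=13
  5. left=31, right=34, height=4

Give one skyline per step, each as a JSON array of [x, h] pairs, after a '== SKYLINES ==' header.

== SKYLINES ==
[[31,13],[33,0]]
[[31,13],[49,0]]
[[25,13],[49,0]]
[[16,13],[49,0]]
[[16,13],[49,0]]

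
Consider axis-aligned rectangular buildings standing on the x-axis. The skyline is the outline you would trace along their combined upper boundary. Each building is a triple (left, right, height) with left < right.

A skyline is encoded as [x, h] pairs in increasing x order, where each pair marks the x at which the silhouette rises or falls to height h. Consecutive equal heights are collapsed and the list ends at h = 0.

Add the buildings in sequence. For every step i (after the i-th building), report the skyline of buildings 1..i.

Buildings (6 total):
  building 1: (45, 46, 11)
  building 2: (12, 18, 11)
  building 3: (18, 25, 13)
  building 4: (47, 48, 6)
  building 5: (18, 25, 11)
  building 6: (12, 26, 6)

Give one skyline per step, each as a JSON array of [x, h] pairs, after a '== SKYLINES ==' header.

== SKYLINES ==
[[45,11],[46,0]]
[[12,11],[18,0],[45,11],[46,0]]
[[12,11],[18,13],[25,0],[45,11],[46,0]]
[[12,11],[18,13],[25,0],[45,11],[46,0],[47,6],[48,0]]
[[12,11],[18,13],[25,0],[45,11],[46,0],[47,6],[48,0]]
[[12,11],[18,13],[25,6],[26,0],[45,11],[46,0],[47,6],[48,0]]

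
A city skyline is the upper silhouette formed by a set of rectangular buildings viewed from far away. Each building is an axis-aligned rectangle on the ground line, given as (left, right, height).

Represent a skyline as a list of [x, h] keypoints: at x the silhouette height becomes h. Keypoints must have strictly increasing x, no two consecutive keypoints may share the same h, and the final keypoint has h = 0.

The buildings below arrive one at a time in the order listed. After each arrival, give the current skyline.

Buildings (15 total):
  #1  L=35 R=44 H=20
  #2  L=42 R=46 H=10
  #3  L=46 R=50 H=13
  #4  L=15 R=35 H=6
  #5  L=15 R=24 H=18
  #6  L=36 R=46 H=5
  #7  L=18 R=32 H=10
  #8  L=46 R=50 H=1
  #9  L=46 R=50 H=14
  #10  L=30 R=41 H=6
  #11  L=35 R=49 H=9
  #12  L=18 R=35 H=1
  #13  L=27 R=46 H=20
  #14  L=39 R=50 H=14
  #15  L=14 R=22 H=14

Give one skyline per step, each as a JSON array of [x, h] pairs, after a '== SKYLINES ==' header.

== SKYLINES ==
[[35,20],[44,0]]
[[35,20],[44,10],[46,0]]
[[35,20],[44,10],[46,13],[50,0]]
[[15,6],[35,20],[44,10],[46,13],[50,0]]
[[15,18],[24,6],[35,20],[44,10],[46,13],[50,0]]
[[15,18],[24,6],[35,20],[44,10],[46,13],[50,0]]
[[15,18],[24,10],[32,6],[35,20],[44,10],[46,13],[50,0]]
[[15,18],[24,10],[32,6],[35,20],[44,10],[46,13],[50,0]]
[[15,18],[24,10],[32,6],[35,20],[44,10],[46,14],[50,0]]
[[15,18],[24,10],[32,6],[35,20],[44,10],[46,14],[50,0]]
[[15,18],[24,10],[32,6],[35,20],[44,10],[46,14],[50,0]]
[[15,18],[24,10],[32,6],[35,20],[44,10],[46,14],[50,0]]
[[15,18],[24,10],[27,20],[46,14],[50,0]]
[[15,18],[24,10],[27,20],[46,14],[50,0]]
[[14,14],[15,18],[24,10],[27,20],[46,14],[50,0]]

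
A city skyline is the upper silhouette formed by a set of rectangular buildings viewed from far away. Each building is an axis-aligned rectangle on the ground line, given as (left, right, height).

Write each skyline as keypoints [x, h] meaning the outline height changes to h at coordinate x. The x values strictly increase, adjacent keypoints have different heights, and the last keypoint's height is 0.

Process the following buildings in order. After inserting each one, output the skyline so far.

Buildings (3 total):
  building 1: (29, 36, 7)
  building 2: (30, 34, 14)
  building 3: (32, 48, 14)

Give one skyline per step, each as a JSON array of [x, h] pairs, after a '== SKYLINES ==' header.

== SKYLINES ==
[[29,7],[36,0]]
[[29,7],[30,14],[34,7],[36,0]]
[[29,7],[30,14],[48,0]]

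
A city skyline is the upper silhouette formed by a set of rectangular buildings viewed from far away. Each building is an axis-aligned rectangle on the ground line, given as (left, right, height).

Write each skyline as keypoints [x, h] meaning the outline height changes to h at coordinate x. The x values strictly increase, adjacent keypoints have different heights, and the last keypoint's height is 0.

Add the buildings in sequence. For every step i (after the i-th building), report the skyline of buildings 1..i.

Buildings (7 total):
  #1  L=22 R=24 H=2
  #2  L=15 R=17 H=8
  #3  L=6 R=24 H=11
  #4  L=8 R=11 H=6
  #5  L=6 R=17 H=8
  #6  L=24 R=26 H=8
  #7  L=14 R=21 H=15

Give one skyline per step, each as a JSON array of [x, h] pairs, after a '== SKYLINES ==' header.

== SKYLINES ==
[[22,2],[24,0]]
[[15,8],[17,0],[22,2],[24,0]]
[[6,11],[24,0]]
[[6,11],[24,0]]
[[6,11],[24,0]]
[[6,11],[24,8],[26,0]]
[[6,11],[14,15],[21,11],[24,8],[26,0]]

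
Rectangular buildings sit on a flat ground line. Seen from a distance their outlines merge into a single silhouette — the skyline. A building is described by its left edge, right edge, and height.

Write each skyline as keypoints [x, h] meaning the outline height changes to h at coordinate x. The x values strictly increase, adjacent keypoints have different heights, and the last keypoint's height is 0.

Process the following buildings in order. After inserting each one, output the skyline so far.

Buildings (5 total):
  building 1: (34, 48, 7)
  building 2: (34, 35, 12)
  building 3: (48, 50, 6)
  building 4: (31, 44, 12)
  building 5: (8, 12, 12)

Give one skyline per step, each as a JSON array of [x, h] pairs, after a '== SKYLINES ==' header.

== SKYLINES ==
[[34,7],[48,0]]
[[34,12],[35,7],[48,0]]
[[34,12],[35,7],[48,6],[50,0]]
[[31,12],[44,7],[48,6],[50,0]]
[[8,12],[12,0],[31,12],[44,7],[48,6],[50,0]]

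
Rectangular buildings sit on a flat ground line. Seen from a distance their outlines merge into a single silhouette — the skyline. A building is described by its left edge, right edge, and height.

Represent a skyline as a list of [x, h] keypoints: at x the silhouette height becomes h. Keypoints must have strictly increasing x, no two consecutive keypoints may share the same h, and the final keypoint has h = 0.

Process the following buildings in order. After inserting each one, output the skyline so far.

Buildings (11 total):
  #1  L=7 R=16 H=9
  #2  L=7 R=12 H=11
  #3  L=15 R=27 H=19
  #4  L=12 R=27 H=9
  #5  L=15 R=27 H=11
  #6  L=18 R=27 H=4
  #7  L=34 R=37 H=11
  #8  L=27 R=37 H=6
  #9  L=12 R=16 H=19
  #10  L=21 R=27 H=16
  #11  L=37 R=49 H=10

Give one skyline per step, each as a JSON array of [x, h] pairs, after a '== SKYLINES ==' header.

== SKYLINES ==
[[7,9],[16,0]]
[[7,11],[12,9],[16,0]]
[[7,11],[12,9],[15,19],[27,0]]
[[7,11],[12,9],[15,19],[27,0]]
[[7,11],[12,9],[15,19],[27,0]]
[[7,11],[12,9],[15,19],[27,0]]
[[7,11],[12,9],[15,19],[27,0],[34,11],[37,0]]
[[7,11],[12,9],[15,19],[27,6],[34,11],[37,0]]
[[7,11],[12,19],[27,6],[34,11],[37,0]]
[[7,11],[12,19],[27,6],[34,11],[37,0]]
[[7,11],[12,19],[27,6],[34,11],[37,10],[49,0]]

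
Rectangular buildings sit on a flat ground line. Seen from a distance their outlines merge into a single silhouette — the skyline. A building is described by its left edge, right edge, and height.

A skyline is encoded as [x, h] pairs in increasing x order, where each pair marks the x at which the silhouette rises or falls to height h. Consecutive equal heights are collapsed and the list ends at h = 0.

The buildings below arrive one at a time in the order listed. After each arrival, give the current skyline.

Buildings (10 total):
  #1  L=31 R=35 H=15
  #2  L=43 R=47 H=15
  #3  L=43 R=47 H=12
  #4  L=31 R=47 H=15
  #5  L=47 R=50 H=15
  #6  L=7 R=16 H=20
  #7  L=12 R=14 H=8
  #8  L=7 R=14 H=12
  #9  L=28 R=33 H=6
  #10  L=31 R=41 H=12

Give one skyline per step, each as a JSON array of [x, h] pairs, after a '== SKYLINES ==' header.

== SKYLINES ==
[[31,15],[35,0]]
[[31,15],[35,0],[43,15],[47,0]]
[[31,15],[35,0],[43,15],[47,0]]
[[31,15],[47,0]]
[[31,15],[50,0]]
[[7,20],[16,0],[31,15],[50,0]]
[[7,20],[16,0],[31,15],[50,0]]
[[7,20],[16,0],[31,15],[50,0]]
[[7,20],[16,0],[28,6],[31,15],[50,0]]
[[7,20],[16,0],[28,6],[31,15],[50,0]]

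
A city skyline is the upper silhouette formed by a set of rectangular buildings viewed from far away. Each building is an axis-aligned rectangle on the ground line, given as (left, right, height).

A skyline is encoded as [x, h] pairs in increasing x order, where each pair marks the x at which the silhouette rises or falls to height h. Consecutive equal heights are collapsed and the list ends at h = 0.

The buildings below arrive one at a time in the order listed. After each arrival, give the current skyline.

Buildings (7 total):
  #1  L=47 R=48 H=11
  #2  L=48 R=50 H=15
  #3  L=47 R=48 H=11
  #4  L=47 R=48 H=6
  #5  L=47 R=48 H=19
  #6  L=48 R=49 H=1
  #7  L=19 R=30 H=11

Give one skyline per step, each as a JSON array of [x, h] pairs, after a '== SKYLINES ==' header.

== SKYLINES ==
[[47,11],[48,0]]
[[47,11],[48,15],[50,0]]
[[47,11],[48,15],[50,0]]
[[47,11],[48,15],[50,0]]
[[47,19],[48,15],[50,0]]
[[47,19],[48,15],[50,0]]
[[19,11],[30,0],[47,19],[48,15],[50,0]]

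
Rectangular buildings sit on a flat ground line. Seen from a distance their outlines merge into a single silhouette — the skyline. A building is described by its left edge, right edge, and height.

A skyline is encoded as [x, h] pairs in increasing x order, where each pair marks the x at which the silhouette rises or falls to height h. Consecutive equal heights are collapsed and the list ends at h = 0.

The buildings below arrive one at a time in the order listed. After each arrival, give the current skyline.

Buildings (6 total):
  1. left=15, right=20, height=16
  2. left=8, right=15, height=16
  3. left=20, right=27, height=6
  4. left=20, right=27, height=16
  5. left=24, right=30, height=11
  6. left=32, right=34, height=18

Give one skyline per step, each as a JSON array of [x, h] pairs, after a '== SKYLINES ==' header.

== SKYLINES ==
[[15,16],[20,0]]
[[8,16],[20,0]]
[[8,16],[20,6],[27,0]]
[[8,16],[27,0]]
[[8,16],[27,11],[30,0]]
[[8,16],[27,11],[30,0],[32,18],[34,0]]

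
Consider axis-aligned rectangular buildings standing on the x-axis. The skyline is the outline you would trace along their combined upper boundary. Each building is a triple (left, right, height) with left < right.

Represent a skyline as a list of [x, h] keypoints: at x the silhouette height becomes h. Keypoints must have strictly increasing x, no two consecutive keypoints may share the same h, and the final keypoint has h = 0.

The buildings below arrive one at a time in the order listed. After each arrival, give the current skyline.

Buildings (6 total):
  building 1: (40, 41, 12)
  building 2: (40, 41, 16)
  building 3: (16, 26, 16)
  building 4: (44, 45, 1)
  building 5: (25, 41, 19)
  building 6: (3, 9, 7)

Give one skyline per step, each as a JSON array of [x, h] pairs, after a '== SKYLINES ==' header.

== SKYLINES ==
[[40,12],[41,0]]
[[40,16],[41,0]]
[[16,16],[26,0],[40,16],[41,0]]
[[16,16],[26,0],[40,16],[41,0],[44,1],[45,0]]
[[16,16],[25,19],[41,0],[44,1],[45,0]]
[[3,7],[9,0],[16,16],[25,19],[41,0],[44,1],[45,0]]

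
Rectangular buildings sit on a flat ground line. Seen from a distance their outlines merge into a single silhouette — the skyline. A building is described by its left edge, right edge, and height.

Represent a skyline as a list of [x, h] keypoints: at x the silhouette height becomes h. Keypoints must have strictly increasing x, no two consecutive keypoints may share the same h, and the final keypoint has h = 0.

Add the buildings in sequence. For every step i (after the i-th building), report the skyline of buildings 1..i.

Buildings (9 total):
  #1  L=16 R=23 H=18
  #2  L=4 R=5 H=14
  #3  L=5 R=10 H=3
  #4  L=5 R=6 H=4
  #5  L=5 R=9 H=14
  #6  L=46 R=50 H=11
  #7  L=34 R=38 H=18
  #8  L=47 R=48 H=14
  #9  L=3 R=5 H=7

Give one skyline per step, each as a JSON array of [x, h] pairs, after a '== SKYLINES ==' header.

== SKYLINES ==
[[16,18],[23,0]]
[[4,14],[5,0],[16,18],[23,0]]
[[4,14],[5,3],[10,0],[16,18],[23,0]]
[[4,14],[5,4],[6,3],[10,0],[16,18],[23,0]]
[[4,14],[9,3],[10,0],[16,18],[23,0]]
[[4,14],[9,3],[10,0],[16,18],[23,0],[46,11],[50,0]]
[[4,14],[9,3],[10,0],[16,18],[23,0],[34,18],[38,0],[46,11],[50,0]]
[[4,14],[9,3],[10,0],[16,18],[23,0],[34,18],[38,0],[46,11],[47,14],[48,11],[50,0]]
[[3,7],[4,14],[9,3],[10,0],[16,18],[23,0],[34,18],[38,0],[46,11],[47,14],[48,11],[50,0]]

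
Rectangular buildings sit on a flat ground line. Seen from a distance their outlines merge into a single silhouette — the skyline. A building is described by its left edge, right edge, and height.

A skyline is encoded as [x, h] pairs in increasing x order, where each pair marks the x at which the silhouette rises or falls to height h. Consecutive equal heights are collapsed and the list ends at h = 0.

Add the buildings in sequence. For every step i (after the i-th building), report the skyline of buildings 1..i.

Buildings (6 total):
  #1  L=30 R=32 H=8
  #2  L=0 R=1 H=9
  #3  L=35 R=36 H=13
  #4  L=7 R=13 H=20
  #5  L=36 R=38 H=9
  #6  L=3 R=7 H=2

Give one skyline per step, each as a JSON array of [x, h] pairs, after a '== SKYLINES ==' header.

== SKYLINES ==
[[30,8],[32,0]]
[[0,9],[1,0],[30,8],[32,0]]
[[0,9],[1,0],[30,8],[32,0],[35,13],[36,0]]
[[0,9],[1,0],[7,20],[13,0],[30,8],[32,0],[35,13],[36,0]]
[[0,9],[1,0],[7,20],[13,0],[30,8],[32,0],[35,13],[36,9],[38,0]]
[[0,9],[1,0],[3,2],[7,20],[13,0],[30,8],[32,0],[35,13],[36,9],[38,0]]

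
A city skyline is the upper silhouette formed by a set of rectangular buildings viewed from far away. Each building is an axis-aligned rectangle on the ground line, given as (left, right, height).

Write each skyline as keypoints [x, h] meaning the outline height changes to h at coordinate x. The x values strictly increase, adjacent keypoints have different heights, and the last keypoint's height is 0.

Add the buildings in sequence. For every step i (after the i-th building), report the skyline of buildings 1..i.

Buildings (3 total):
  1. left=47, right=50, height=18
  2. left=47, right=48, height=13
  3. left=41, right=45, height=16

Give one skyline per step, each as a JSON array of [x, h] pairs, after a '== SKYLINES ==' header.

== SKYLINES ==
[[47,18],[50,0]]
[[47,18],[50,0]]
[[41,16],[45,0],[47,18],[50,0]]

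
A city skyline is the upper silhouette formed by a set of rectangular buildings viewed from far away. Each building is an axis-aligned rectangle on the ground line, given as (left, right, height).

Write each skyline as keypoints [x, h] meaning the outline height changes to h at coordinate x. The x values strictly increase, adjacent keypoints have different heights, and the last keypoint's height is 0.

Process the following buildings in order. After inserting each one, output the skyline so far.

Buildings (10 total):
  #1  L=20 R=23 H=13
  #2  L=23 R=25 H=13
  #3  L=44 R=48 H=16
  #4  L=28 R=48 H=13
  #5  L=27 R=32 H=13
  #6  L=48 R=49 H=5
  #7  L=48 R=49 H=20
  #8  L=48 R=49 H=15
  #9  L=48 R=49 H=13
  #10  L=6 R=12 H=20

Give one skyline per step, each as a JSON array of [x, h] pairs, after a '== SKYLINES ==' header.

== SKYLINES ==
[[20,13],[23,0]]
[[20,13],[25,0]]
[[20,13],[25,0],[44,16],[48,0]]
[[20,13],[25,0],[28,13],[44,16],[48,0]]
[[20,13],[25,0],[27,13],[44,16],[48,0]]
[[20,13],[25,0],[27,13],[44,16],[48,5],[49,0]]
[[20,13],[25,0],[27,13],[44,16],[48,20],[49,0]]
[[20,13],[25,0],[27,13],[44,16],[48,20],[49,0]]
[[20,13],[25,0],[27,13],[44,16],[48,20],[49,0]]
[[6,20],[12,0],[20,13],[25,0],[27,13],[44,16],[48,20],[49,0]]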